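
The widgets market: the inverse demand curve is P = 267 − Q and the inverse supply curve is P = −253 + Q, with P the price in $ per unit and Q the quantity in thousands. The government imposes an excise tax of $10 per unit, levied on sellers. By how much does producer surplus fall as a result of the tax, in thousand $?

Producer surplus falls by $1287.5 thousand.

Inverting to Q(P) form: Qd = 267 − P; Qs = P + 253.
Before the tax: set 267 − P = P + 253 → P* = $7, Q* = 260.
With the tax collected from sellers, supply shifts: Qs = (P − 10) + 253.
New equilibrium: consumers pay $12, sellers receive $2, Q = 255. (Wedge: Pb − Ps = 10.)
ΔPS is the trapezoid between Q = 255 and Q = 260 of height $5: ½ · (260 + 255) · 5 = $1287.5.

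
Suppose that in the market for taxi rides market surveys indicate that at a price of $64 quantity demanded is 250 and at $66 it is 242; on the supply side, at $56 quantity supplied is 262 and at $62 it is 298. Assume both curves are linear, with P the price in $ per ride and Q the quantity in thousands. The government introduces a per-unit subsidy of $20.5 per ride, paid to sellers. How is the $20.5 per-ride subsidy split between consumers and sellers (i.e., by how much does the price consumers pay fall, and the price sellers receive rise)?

Demand slope: (242 − 250)/(66 − 64) = -4, so Qd = 506 − 4P.
Supply slope: (298 − 262)/(62 − 56) = 6, so Qs = 6P − 74.
Without the subsidy, 506 − 4P = 6P − 74 gives 10P = 580, so P* = $58 and Q* = 274.
With a per-unit subsidy paid to sellers, each receives P + 20.5 per unit sold, so supply becomes Qs = 6(P + 20.5) − 74.
New equilibrium: consumers pay $45.7, sellers receive $66.2, Q = 323.2. (Wedge: Pb − Ps = −20.5.)
Gain to consumers: $12.3; to sellers: $8.2. (They sum to $20.5.)

Consumers gain $12.3 per ride; sellers gain $8.2 per ride.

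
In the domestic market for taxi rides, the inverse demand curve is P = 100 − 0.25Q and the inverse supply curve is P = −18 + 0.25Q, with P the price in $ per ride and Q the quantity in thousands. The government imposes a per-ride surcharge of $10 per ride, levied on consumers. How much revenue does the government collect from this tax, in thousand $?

Tax revenue = $2160 thousand.

Rewrite in direct form: Qd = 400 − 4P and Qs = 4P + 72.
Without the tax, 400 − 4P = 4P + 72 gives 8P = 328, so P* = $41 and Q* = 236.
With the tax collected from consumers, demand (in seller-price terms) shifts: Qd = 400 − 4(P + 10).
Solving gives Q = 216 with consumers paying $46 and sellers receiving $36 (the $10 wedge).
Revenue = t · Q = 10 · 216 = $2160.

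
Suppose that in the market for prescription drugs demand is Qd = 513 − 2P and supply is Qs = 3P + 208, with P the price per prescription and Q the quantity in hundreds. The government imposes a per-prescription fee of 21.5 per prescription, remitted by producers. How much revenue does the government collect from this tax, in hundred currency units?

Without the tax, 513 − 2P = 3P + 208 gives 5P = 305, so P* = 61 and Q* = 391.
With the tax collected from producers, supply shifts: Qs = 3(P − 21.5) + 208.
Solving gives Q = 365.2 with buyers paying 73.9 and producers receiving 52.4 (the 21.5 wedge).
Revenue = t · Q = 21.5 · 365.2 = 7851.8.

Tax revenue = 7851.8 hundred.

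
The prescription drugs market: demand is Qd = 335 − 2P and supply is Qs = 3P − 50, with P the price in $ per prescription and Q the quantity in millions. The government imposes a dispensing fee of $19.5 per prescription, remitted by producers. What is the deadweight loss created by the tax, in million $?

Without the tax, 335 − 2P = 3P − 50 gives 5P = 385, so P* = $77 and Q* = 181.
With the tax collected from producers, supply shifts: Qs = 3(P − 19.5) − 50.
New equilibrium: buyers pay $88.7, producers receive $69.2, Q = 157.6. (Wedge: Pb − Ps = 19.5.)
Quantity falls by |ΔQ| = |181 − 157.6| = 23.4.
DWL = ½ · t · |ΔQ| = ½ · 19.5 · 23.4 = $228.15.

Deadweight loss = $228.15 million.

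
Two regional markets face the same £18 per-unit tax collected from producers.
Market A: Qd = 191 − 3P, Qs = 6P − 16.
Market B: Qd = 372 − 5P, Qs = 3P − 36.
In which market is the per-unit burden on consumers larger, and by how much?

Market A: pre-tax P* = £23, Q* = 122; post-tax Q = 86; per-unit burden on consumers = £12.
Market B: pre-tax P* = £51, Q* = 117; post-tax Q = 83.25; per-unit burden on consumers = £6.75.
Difference: £12 vs £6.75 → market A is larger by £5.25.

Market A, by £5.25.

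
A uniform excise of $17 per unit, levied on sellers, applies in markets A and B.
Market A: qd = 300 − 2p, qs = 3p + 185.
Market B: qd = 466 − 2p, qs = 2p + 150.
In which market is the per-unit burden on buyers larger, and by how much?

Market A: pre-tax p* = $23, q* = 254; post-tax q = 233.6; per-unit burden on buyers = $10.2.
Market B: pre-tax p* = $79, q* = 308; post-tax q = 291; per-unit burden on buyers = $8.5.
Difference: $10.2 vs $8.5 → market A is larger by $1.7.

Market A, by $1.7.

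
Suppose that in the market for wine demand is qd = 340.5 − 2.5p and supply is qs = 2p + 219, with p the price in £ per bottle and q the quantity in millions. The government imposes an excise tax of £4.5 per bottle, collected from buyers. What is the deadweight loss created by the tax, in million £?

Without the tax, 340.5 − 2.5p = 2p + 219 gives 4.5p = 121.5, so p* = £27 and q* = 273.
With the tax collected from buyers, demand (in seller-price terms) shifts: qd = 340.5 − 2.5(p + 4.5).
Solving gives q = 268 with buyers paying £29 and producers receiving £24.5 (the £4.5 wedge).
Quantity falls by |ΔQ| = |273 − 268| = 5.
DWL = ½ · t · |ΔQ| = ½ · 4.5 · 5 = £11.25.

Deadweight loss = £11.25 million.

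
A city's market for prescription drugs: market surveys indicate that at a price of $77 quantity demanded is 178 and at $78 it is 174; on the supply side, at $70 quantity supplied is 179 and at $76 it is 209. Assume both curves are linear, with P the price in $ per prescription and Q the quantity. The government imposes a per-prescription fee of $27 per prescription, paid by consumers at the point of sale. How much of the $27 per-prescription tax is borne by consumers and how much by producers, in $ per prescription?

Demand slope: (174 − 178)/(78 − 77) = -4, so Qd = 486 − 4P.
Supply slope: (209 − 179)/(76 − 70) = 5, so Qs = 5P − 171.
Without the tax, 486 − 4P = 5P − 171 gives 9P = 657, so P* = $73 and Q* = 194.
With the tax collected from consumers, demand (in seller-price terms) shifts: Qd = 486 − 4(P + 27).
New equilibrium: consumers pay $88, producers receive $61, Q = 134. (Wedge: Pb − Ps = 27.)
Burden on consumers: $15; on producers: $12. (They sum to $27.)

Consumers bear $15 per prescription; producers bear $12 per prescription.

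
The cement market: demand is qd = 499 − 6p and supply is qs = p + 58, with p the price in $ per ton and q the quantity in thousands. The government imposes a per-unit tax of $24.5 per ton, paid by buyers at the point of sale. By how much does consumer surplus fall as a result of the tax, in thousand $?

Before the tax: set 499 − 6p = p + 58 → p* = $63, q* = 121.
With the tax collected from buyers, demand (in seller-price terms) shifts: qd = 499 − 6(p + 24.5).
New equilibrium: buyers pay $66.5, suppliers receive $42, q = 100. (Wedge: pb − ps = 24.5.)
ΔCS is the trapezoid between Q = 100 and Q = 121 of height $3.5: ½ · (121 + 100) · 3.5 = $386.75.

Consumer surplus falls by $386.75 thousand.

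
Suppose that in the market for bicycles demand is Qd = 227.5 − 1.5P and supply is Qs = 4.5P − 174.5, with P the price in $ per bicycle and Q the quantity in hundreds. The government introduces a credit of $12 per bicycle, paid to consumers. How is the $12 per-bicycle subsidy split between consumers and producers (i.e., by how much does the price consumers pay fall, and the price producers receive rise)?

Without the subsidy, 227.5 − 1.5P = 4.5P − 174.5 gives 6P = 402, so P* = $67 and Q* = 127.
With a per-unit subsidy paid to consumers, each effectively pays P − 12, so demand becomes Qd = 227.5 − 1.5(P − 12).
New equilibrium: consumers pay $58, producers receive $70, Q = 140.5. (Wedge: Pb − Ps = −12.)
Gain to consumers: $9; to producers: $3. (They sum to $12.)

Consumers gain $9 per bicycle; producers gain $3 per bicycle.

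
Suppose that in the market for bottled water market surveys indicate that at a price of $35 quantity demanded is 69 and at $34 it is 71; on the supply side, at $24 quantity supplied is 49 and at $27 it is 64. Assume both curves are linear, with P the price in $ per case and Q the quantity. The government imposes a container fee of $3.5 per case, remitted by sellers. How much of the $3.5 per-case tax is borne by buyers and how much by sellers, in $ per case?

Buyers bear $2.5 per case; sellers bear $1 per case.

Demand slope: (71 − 69)/(34 − 35) = -2, so Qd = 139 − 2P.
Supply slope: (64 − 49)/(27 − 24) = 5, so Qs = 5P − 71.
Without the tax, 139 − 2P = 5P − 71 gives 7P = 210, so P* = $30 and Q* = 79.
With the tax collected from sellers, supply shifts: Qs = 5(P − 3.5) − 71.
New equilibrium: buyers pay $32.5, sellers receive $29, Q = 74. (Wedge: Pb − Ps = 3.5.)
Burden on buyers: $2.5; on sellers: $1. (They sum to $3.5.)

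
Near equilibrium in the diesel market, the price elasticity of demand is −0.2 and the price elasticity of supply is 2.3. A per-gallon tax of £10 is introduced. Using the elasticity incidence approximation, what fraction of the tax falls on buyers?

Buyers' share ≈ 0.92.

Incidence ratio: buyers' share ≈ εs / (εs + |εd|) = 2.3 / (2.3 + 0.2) = 0.92.
Supply is the more elastic side, so buyers bear the larger share.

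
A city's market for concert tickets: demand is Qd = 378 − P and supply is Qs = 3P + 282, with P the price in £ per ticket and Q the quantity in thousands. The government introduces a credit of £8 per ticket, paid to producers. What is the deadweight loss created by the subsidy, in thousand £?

Before the subsidy: set 378 − P = 3P + 282 → P* = £24, Q* = 354.
With a per-unit subsidy paid to producers, each receives P + 8 per unit sold, so supply becomes Qs = 3(P + 8) + 282.
New equilibrium: consumers pay £18, producers receive £26, Q = 360. (Wedge: Pb − Ps = −8.)
Quantity rises by |ΔQ| = |354 − 360| = 6.
DWL = ½ · t · |ΔQ| = ½ · 8 · 6 = £24.

Deadweight loss = £24 thousand.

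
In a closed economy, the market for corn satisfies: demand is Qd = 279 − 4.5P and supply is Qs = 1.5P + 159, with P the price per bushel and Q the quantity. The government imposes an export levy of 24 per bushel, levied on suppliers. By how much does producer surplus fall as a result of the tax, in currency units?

Without the tax, 279 − 4.5P = 1.5P + 159 gives 6P = 120, so P* = 20 and Q* = 189.
With the tax collected from suppliers, supply shifts: Qs = 1.5(P − 24) + 159.
Solving gives Q = 162 with consumers paying 26 and suppliers receiving 2 (the 24 wedge).
ΔPS is the trapezoid between Q = 162 and Q = 189 of height 18: ½ · (189 + 162) · 18 = 3159.

Producer surplus falls by 3159.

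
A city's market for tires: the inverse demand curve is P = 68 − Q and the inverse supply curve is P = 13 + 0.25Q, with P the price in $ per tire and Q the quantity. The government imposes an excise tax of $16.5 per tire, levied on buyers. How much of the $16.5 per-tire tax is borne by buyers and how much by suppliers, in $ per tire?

Buyers bear $13.2 per tire; suppliers bear $3.3 per tire.

Rewrite in direct form: Qd = 68 − P and Qs = 4P − 52.
Without the tax, 68 − P = 4P − 52 gives 5P = 120, so P* = $24 and Q* = 44.
With the tax collected from buyers, demand (in seller-price terms) shifts: Qd = 68 − (P + 16.5).
Solving gives Q = 30.8 with buyers paying $37.2 and suppliers receiving $20.7 (the $16.5 wedge).
Burden on buyers: $13.2; on suppliers: $3.3. (They sum to $16.5.)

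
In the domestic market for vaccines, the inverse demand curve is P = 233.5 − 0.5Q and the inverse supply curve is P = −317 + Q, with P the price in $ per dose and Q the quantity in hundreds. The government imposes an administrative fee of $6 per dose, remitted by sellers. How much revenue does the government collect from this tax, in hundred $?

Rewrite in direct form: Qd = 467 − 2P and Qs = P + 317.
Before the tax: set 467 − 2P = P + 317 → P* = $50, Q* = 367.
With the tax collected from sellers, supply shifts: Qs = (P − 6) + 317.
New equilibrium: consumers pay $52, sellers receive $46, Q = 363. (Wedge: Pb − Ps = 6.)
Revenue = t · Q = 6 · 363 = $2178.

Tax revenue = $2178 hundred.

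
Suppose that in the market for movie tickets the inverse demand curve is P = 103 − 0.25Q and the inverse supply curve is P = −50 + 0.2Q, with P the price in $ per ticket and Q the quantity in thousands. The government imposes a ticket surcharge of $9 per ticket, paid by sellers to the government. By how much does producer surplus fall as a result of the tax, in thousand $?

Inverting to Q(P) form: Qd = 412 − 4P; Qs = 5P + 250.
Before the tax: set 412 − 4P = 5P + 250 → P* = $18, Q* = 340.
With the tax collected from sellers, supply shifts: Qs = 5(P − 9) + 250.
Solving gives Q = 320 with consumers paying $23 and sellers receiving $14 (the $9 wedge).
ΔPS is the trapezoid between Q = 320 and Q = 340 of height $4: ½ · (340 + 320) · 4 = $1320.

Producer surplus falls by $1320 thousand.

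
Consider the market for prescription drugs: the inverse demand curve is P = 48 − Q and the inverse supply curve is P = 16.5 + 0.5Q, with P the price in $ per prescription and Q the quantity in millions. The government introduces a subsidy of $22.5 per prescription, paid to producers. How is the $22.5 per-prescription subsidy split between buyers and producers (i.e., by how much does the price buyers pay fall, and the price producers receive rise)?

Buyers gain $15 per prescription; producers gain $7.5 per prescription.

Rewrite in direct form: Qd = 48 − P and Qs = 2P − 33.
Without the subsidy, 48 − P = 2P − 33 gives 3P = 81, so P* = $27 and Q* = 21.
With a per-unit subsidy paid to producers, each receives P + 22.5 per unit sold, so supply becomes Qs = 2(P + 22.5) − 33.
Solving gives Q = 36 with buyers paying $12 and producers receiving $34.5 (the $22.5 wedge).
Gain to buyers: $15; to producers: $7.5. (They sum to $22.5.)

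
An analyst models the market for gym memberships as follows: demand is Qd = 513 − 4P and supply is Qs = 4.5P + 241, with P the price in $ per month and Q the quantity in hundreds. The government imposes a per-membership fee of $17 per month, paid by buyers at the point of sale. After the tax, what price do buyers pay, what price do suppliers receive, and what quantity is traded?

Buyers pay $41; suppliers receive $24; quantity = 349.

Without the tax, 513 − 4P = 4.5P + 241 gives 8.5P = 272, so P* = $32 and Q* = 385.
With the tax collected from buyers, demand (in seller-price terms) shifts: Qd = 513 − 4(P + 17).
Solving gives Q = 349 with buyers paying $41 and suppliers receiving $24 (the $17 wedge).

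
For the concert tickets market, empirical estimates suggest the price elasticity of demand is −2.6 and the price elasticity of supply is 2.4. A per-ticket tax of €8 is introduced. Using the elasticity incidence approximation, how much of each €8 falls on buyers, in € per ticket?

Incidence ratio: buyers' share ≈ εs / (εs + |εd|) = 2.4 / (2.4 + 2.6) = 0.48.
So buyers bear ≈ 0.48 × €8 = €3.84; producers bear €4.16.

Buyers bear ≈ €3.84 per ticket.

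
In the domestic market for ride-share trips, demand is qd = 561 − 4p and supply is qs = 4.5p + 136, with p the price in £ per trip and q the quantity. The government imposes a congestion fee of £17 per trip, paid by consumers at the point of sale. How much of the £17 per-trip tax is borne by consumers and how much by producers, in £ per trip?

Consumers bear £9 per trip; producers bear £8 per trip.

Before the tax: set 561 − 4p = 4.5p + 136 → p* = £50, q* = 361.
With the tax collected from consumers, demand (in seller-price terms) shifts: qd = 561 − 4(p + 17).
New equilibrium: consumers pay £59, producers receive £42, q = 325. (Wedge: pb − ps = 17.)
Burden on consumers: £9; on producers: £8. (They sum to £17.)
The less price-elastic side of the market bears the larger share of a per-unit tax.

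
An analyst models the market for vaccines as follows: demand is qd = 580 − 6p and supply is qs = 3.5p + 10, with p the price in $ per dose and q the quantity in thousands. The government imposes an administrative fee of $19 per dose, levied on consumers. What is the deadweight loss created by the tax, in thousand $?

Deadweight loss = $399 thousand.

Without the tax, 580 − 6p = 3.5p + 10 gives 9.5p = 570, so p* = $60 and q* = 220.
With the tax collected from consumers, demand (in seller-price terms) shifts: qd = 580 − 6(p + 19).
Solving gives q = 178 with consumers paying $67 and sellers receiving $48 (the $19 wedge).
Quantity falls by |ΔQ| = |220 − 178| = 42.
DWL = ½ · t · |ΔQ| = ½ · 19 · 42 = $399.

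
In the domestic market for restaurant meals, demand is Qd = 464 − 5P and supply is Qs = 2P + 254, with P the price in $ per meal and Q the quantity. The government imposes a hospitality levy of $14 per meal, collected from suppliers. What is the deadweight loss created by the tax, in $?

Before the tax: set 464 − 5P = 2P + 254 → P* = $30, Q* = 314.
With the tax collected from suppliers, supply shifts: Qs = 2(P − 14) + 254.
New equilibrium: consumers pay $34, suppliers receive $20, Q = 294. (Wedge: Pb − Ps = 14.)
Quantity falls by |ΔQ| = |314 − 294| = 20.
DWL = ½ · t · |ΔQ| = ½ · 14 · 20 = $140.

Deadweight loss = $140.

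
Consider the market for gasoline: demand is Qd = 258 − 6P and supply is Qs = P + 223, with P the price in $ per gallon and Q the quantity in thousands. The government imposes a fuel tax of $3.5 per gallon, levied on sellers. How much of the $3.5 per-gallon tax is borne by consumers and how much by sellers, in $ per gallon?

Without the tax, 258 − 6P = P + 223 gives 7P = 35, so P* = $5 and Q* = 228.
With the tax collected from sellers, supply shifts: Qs = (P − 3.5) + 223.
Solving gives Q = 225 with consumers paying $5.5 and sellers receiving $2 (the $3.5 wedge).
Burden on consumers: $0.5; on sellers: $3. (They sum to $3.5.)
The less price-elastic side of the market bears the larger share of a per-unit tax.

Consumers bear $0.5 per gallon; sellers bear $3 per gallon.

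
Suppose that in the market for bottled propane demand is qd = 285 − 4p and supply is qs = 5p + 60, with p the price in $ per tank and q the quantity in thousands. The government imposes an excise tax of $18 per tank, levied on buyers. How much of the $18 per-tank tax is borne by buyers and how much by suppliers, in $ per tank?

Buyers bear $10 per tank; suppliers bear $8 per tank.

Without the tax, 285 − 4p = 5p + 60 gives 9p = 225, so p* = $25 and q* = 185.
With the tax collected from buyers, demand (in seller-price terms) shifts: qd = 285 − 4(p + 18).
New equilibrium: buyers pay $35, suppliers receive $17, q = 145. (Wedge: pb − ps = 18.)
Burden on buyers: $10; on suppliers: $8. (They sum to $18.)
The less price-elastic side of the market bears the larger share of a per-unit tax.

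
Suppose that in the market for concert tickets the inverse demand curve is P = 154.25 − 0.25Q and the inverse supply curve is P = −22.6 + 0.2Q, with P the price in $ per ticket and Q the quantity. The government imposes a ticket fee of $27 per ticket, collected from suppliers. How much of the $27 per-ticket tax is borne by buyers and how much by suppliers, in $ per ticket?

Inverting to Q(P) form: Qd = 617 − 4P; Qs = 5P + 113.
Without the tax, 617 − 4P = 5P + 113 gives 9P = 504, so P* = $56 and Q* = 393.
With the tax collected from suppliers, supply shifts: Qs = 5(P − 27) + 113.
New equilibrium: buyers pay $71, suppliers receive $44, Q = 333. (Wedge: Pb − Ps = 27.)
Burden on buyers: $15; on suppliers: $12. (They sum to $27.)

Buyers bear $15 per ticket; suppliers bear $12 per ticket.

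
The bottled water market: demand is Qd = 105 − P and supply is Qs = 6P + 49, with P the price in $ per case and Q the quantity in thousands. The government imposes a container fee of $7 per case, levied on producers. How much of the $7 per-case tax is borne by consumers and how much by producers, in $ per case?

Without the tax, 105 − P = 6P + 49 gives 7P = 56, so P* = $8 and Q* = 97.
With the tax collected from producers, supply shifts: Qs = 6(P − 7) + 49.
New equilibrium: consumers pay $14, producers receive $7, Q = 91. (Wedge: Pb − Ps = 7.)
Burden on consumers: $6; on producers: $1. (They sum to $7.)

Consumers bear $6 per case; producers bear $1 per case.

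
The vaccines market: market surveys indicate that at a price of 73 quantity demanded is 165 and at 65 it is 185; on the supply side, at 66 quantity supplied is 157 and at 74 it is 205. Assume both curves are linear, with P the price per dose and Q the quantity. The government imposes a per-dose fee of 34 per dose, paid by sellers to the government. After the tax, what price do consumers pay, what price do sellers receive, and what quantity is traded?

Consumers pay 93; sellers receive 59; quantity = 115.

Demand slope: (185 − 165)/(65 − 73) = -2.5, so Qd = 347.5 − 2.5P.
Supply slope: (205 − 157)/(74 − 66) = 6, so Qs = 6P − 239.
Before the tax: set 347.5 − 2.5P = 6P − 239 → P* = 69, Q* = 175.
With the tax collected from sellers, supply shifts: Qs = 6(P − 34) − 239.
Solving gives Q = 115 with consumers paying 93 and sellers receiving 59 (the 34 wedge).
The less price-elastic side of the market bears the larger share of a per-unit tax.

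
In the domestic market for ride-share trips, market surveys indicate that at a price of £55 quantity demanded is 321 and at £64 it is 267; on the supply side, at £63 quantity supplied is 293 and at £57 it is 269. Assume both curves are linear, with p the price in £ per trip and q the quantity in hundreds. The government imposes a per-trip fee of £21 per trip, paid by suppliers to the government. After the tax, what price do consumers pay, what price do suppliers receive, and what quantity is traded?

Consumers pay £69.4; suppliers receive £48.4; quantity = 234.6.

Demand slope: (267 − 321)/(64 − 55) = -6, so qd = 651 − 6p.
Supply slope: (269 − 293)/(57 − 63) = 4, so qs = 4p + 41.
Before the tax: set 651 − 6p = 4p + 41 → p* = £61, q* = 285.
With the tax collected from suppliers, supply shifts: qs = 4(p − 21) + 41.
Solving gives q = 234.6 with consumers paying £69.4 and suppliers receiving £48.4 (the £21 wedge).
The less price-elastic side of the market bears the larger share of a per-unit tax.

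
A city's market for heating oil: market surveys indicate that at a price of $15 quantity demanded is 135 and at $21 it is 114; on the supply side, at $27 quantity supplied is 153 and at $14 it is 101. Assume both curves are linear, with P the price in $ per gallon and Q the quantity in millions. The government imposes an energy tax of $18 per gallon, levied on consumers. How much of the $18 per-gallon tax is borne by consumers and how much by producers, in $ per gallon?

Consumers bear $9.6 per gallon; producers bear $8.4 per gallon.

Demand slope: (114 − 135)/(21 − 15) = -3.5, so Qd = 187.5 − 3.5P.
Supply slope: (101 − 153)/(14 − 27) = 4, so Qs = 4P + 45.
Before the tax: set 187.5 − 3.5P = 4P + 45 → P* = $19, Q* = 121.
With the tax collected from consumers, demand (in seller-price terms) shifts: Qd = 187.5 − 3.5(P + 18).
New equilibrium: consumers pay $28.6, producers receive $10.6, Q = 87.4. (Wedge: Pb − Ps = 18.)
Burden on consumers: $9.6; on producers: $8.4. (They sum to $18.)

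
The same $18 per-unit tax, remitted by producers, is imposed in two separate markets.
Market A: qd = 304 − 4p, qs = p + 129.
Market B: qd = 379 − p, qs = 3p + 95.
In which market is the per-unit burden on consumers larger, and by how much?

Market B, by $9.9.

Market A: pre-tax p* = $35, q* = 164; post-tax q = 149.6; per-unit burden on consumers = $3.6.
Market B: pre-tax p* = $71, q* = 308; post-tax q = 294.5; per-unit burden on consumers = $13.5.
Difference: $3.6 vs $13.5 → market B is larger by $9.9.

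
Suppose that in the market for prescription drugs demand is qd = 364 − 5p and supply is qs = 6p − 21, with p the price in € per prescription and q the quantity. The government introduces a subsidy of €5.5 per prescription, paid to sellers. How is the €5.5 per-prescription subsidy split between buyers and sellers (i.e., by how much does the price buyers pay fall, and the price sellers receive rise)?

Buyers gain €3 per prescription; sellers gain €2.5 per prescription.

Without the subsidy, 364 − 5p = 6p − 21 gives 11p = 385, so p* = €35 and q* = 189.
With a per-unit subsidy paid to sellers, each receives p + 5.5 per unit sold, so supply becomes qs = 6(p + 5.5) − 21.
New equilibrium: buyers pay €32, sellers receive €37.5, q = 204. (Wedge: pb − ps = −5.5.)
Gain to buyers: €3; to sellers: €2.5. (They sum to €5.5.)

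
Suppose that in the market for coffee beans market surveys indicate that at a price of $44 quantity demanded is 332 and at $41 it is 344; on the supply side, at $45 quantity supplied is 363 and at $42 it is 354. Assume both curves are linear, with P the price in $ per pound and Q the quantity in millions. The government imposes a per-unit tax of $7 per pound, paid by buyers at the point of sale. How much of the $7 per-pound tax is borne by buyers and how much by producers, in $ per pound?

Buyers bear $3 per pound; producers bear $4 per pound.

Demand slope: (344 − 332)/(41 − 44) = -4, so Qd = 508 − 4P.
Supply slope: (354 − 363)/(42 − 45) = 3, so Qs = 3P + 228.
Before the tax: set 508 − 4P = 3P + 228 → P* = $40, Q* = 348.
With the tax collected from buyers, demand (in seller-price terms) shifts: Qd = 508 − 4(P + 7).
Solving gives Q = 336 with buyers paying $43 and producers receiving $36 (the $7 wedge).
Burden on buyers: $3; on producers: $4. (They sum to $7.)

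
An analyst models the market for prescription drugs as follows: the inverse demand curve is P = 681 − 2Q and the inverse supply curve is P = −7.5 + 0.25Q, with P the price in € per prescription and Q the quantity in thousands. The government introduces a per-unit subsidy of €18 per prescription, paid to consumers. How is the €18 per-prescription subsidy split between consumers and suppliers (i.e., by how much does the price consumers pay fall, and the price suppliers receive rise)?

Inverting to Q(P) form: Qd = 340.5 − 0.5P; Qs = 4P + 30.
Before the subsidy: set 340.5 − 0.5P = 4P + 30 → P* = €69, Q* = 306.
With a per-unit subsidy paid to consumers, each effectively pays P − 18, so demand becomes Qd = 340.5 − 0.5(P − 18).
Solving gives Q = 314 with consumers paying €53 and suppliers receiving €71 (the €18 wedge).
Gain to consumers: €16; to suppliers: €2. (They sum to €18.)

Consumers gain €16 per prescription; suppliers gain €2 per prescription.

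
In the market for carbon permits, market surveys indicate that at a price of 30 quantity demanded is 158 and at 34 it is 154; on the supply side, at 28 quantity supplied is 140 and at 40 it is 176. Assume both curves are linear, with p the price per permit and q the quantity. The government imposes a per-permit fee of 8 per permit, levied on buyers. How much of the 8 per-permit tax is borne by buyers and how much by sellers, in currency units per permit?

Demand slope: (154 − 158)/(34 − 30) = -1, so qd = 188 − p.
Supply slope: (176 − 140)/(40 − 28) = 3, so qs = 3p + 56.
Before the tax: set 188 − p = 3p + 56 → p* = 33, q* = 155.
With the tax collected from buyers, demand (in seller-price terms) shifts: qd = 188 − (p + 8).
Solving gives q = 149 with buyers paying 39 and sellers receiving 31 (the 8 wedge).
Burden on buyers: 6; on sellers: 2. (They sum to 8.)

Buyers bear 6 per permit; sellers bear 2 per permit.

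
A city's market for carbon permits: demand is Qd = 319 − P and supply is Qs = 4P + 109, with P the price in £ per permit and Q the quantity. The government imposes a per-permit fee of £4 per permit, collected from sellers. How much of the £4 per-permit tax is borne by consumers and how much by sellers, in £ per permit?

Before the tax: set 319 − P = 4P + 109 → P* = £42, Q* = 277.
With the tax collected from sellers, supply shifts: Qs = 4(P − 4) + 109.
New equilibrium: consumers pay £45.2, sellers receive £41.2, Q = 273.8. (Wedge: Pb − Ps = 4.)
Burden on consumers: £3.2; on sellers: £0.8. (They sum to £4.)

Consumers bear £3.2 per permit; sellers bear £0.8 per permit.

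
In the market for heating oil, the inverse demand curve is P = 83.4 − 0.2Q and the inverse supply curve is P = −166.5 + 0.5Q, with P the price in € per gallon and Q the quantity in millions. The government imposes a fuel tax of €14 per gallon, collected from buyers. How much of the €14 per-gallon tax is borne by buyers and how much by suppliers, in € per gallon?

Buyers bear €4 per gallon; suppliers bear €10 per gallon.

Rewrite in direct form: Qd = 417 − 5P and Qs = 2P + 333.
Before the tax: set 417 − 5P = 2P + 333 → P* = €12, Q* = 357.
With the tax collected from buyers, demand (in seller-price terms) shifts: Qd = 417 − 5(P + 14).
New equilibrium: buyers pay €16, suppliers receive €2, Q = 337. (Wedge: Pb − Ps = 14.)
Burden on buyers: €4; on suppliers: €10. (They sum to €14.)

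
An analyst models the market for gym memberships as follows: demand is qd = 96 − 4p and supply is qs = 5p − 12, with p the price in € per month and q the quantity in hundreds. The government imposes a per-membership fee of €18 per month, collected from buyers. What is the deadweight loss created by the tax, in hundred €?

Deadweight loss = €360 hundred.

Without the tax, 96 − 4p = 5p − 12 gives 9p = 108, so p* = €12 and q* = 48.
With the tax collected from buyers, demand (in seller-price terms) shifts: qd = 96 − 4(p + 18).
Solving gives q = 8 with buyers paying €22 and producers receiving €4 (the €18 wedge).
Quantity falls by |ΔQ| = |48 − 8| = 40.
DWL = ½ · t · |ΔQ| = ½ · 18 · 40 = €360.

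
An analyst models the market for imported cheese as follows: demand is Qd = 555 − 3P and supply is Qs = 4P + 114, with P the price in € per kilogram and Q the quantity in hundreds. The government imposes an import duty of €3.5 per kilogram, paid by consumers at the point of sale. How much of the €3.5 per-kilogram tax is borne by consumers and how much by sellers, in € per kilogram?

Consumers bear €2 per kilogram; sellers bear €1.5 per kilogram.

Without the tax, 555 − 3P = 4P + 114 gives 7P = 441, so P* = €63 and Q* = 366.
With the tax collected from consumers, demand (in seller-price terms) shifts: Qd = 555 − 3(P + 3.5).
Solving gives Q = 360 with consumers paying €65 and sellers receiving €61.5 (the €3.5 wedge).
Burden on consumers: €2; on sellers: €1.5. (They sum to €3.5.)
The less price-elastic side of the market bears the larger share of a per-unit tax.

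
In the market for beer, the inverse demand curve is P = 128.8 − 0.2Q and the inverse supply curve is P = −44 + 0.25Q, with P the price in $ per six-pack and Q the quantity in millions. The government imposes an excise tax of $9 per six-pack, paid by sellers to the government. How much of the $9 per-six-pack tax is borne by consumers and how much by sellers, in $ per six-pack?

Consumers bear $4 per six-pack; sellers bear $5 per six-pack.

Rewrite in direct form: Qd = 644 − 5P and Qs = 4P + 176.
Without the tax, 644 − 5P = 4P + 176 gives 9P = 468, so P* = $52 and Q* = 384.
With the tax collected from sellers, supply shifts: Qs = 4(P − 9) + 176.
Solving gives Q = 364 with consumers paying $56 and sellers receiving $47 (the $9 wedge).
Burden on consumers: $4; on sellers: $5. (They sum to $9.)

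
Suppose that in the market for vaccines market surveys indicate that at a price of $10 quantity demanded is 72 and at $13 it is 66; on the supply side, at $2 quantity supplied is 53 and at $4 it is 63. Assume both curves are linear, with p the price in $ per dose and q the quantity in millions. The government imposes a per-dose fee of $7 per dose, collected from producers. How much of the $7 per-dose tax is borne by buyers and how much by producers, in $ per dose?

Demand slope: (66 − 72)/(13 − 10) = -2, so qd = 92 − 2p.
Supply slope: (63 − 53)/(4 − 2) = 5, so qs = 5p + 43.
Before the tax: set 92 − 2p = 5p + 43 → p* = $7, q* = 78.
With the tax collected from producers, supply shifts: qs = 5(p − 7) + 43.
New equilibrium: buyers pay $12, producers receive $5, q = 68. (Wedge: pb − ps = 7.)
Burden on buyers: $5; on producers: $2. (They sum to $7.)

Buyers bear $5 per dose; producers bear $2 per dose.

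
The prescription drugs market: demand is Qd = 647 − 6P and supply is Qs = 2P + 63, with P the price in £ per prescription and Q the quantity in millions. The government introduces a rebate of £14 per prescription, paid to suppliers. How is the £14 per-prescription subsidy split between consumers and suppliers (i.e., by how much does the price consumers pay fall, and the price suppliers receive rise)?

Before the subsidy: set 647 − 6P = 2P + 63 → P* = £73, Q* = 209.
With a per-unit subsidy paid to suppliers, each receives P + 14 per unit sold, so supply becomes Qs = 2(P + 14) + 63.
New equilibrium: consumers pay £69.5, suppliers receive £83.5, Q = 230. (Wedge: Pb − Ps = −14.)
Gain to consumers: £3.5; to suppliers: £10.5. (They sum to £14.)

Consumers gain £3.5 per prescription; suppliers gain £10.5 per prescription.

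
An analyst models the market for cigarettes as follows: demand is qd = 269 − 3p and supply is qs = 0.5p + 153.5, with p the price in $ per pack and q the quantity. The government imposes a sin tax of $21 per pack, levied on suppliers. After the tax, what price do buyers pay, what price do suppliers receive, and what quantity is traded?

Buyers pay $36; suppliers receive $15; quantity = 161.

Before the tax: set 269 − 3p = 0.5p + 153.5 → p* = $33, q* = 170.
With the tax collected from suppliers, supply shifts: qs = 0.5(p − 21) + 153.5.
Solving gives q = 161 with buyers paying $36 and suppliers receiving $15 (the $21 wedge).
The less price-elastic side of the market bears the larger share of a per-unit tax.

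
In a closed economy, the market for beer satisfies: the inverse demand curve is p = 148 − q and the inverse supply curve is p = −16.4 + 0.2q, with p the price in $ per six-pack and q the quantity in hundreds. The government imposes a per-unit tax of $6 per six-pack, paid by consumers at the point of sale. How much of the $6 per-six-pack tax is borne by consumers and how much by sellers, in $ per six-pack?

Rewrite in direct form: qd = 148 − p and qs = 5p + 82.
Before the tax: set 148 − p = 5p + 82 → p* = $11, q* = 137.
With the tax collected from consumers, demand (in seller-price terms) shifts: qd = 148 − (p + 6).
Solving gives q = 132 with consumers paying $16 and sellers receiving $10 (the $6 wedge).
Burden on consumers: $5; on sellers: $1. (They sum to $6.)
The less price-elastic side of the market bears the larger share of a per-unit tax.

Consumers bear $5 per six-pack; sellers bear $1 per six-pack.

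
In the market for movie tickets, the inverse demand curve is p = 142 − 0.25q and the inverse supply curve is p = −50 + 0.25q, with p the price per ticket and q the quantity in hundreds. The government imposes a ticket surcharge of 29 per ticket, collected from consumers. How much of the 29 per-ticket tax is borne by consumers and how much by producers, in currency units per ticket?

Inverting to q(p) form: qd = 568 − 4p; qs = 4p + 200.
Without the tax, 568 − 4p = 4p + 200 gives 8p = 368, so p* = 46 and q* = 384.
With the tax collected from consumers, demand (in seller-price terms) shifts: qd = 568 − 4(p + 29).
New equilibrium: consumers pay 60.5, producers receive 31.5, q = 326. (Wedge: pb − ps = 29.)
Burden on consumers: 14.5; on producers: 14.5. (They sum to 29.)
The less price-elastic side of the market bears the larger share of a per-unit tax.

Consumers bear 14.5 per ticket; producers bear 14.5 per ticket.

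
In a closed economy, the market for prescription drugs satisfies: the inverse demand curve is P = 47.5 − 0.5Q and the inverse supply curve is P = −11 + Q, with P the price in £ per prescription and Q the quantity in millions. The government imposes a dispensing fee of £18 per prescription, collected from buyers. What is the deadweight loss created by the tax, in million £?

Deadweight loss = £108 million.

Rewrite in direct form: Qd = 95 − 2P and Qs = P + 11.
Before the tax: set 95 − 2P = P + 11 → P* = £28, Q* = 39.
With the tax collected from buyers, demand (in seller-price terms) shifts: Qd = 95 − 2(P + 18).
Solving gives Q = 27 with buyers paying £34 and suppliers receiving £16 (the £18 wedge).
Quantity falls by |ΔQ| = |39 − 27| = 12.
DWL = ½ · t · |ΔQ| = ½ · 18 · 12 = £108.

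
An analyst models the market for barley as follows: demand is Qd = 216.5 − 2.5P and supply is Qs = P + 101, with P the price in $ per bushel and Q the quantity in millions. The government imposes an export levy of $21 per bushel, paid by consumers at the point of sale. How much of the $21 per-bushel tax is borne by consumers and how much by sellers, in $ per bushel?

Consumers bear $6 per bushel; sellers bear $15 per bushel.

Before the tax: set 216.5 − 2.5P = P + 101 → P* = $33, Q* = 134.
With the tax collected from consumers, demand (in seller-price terms) shifts: Qd = 216.5 − 2.5(P + 21).
New equilibrium: consumers pay $39, sellers receive $18, Q = 119. (Wedge: Pb − Ps = 21.)
Burden on consumers: $6; on sellers: $15. (They sum to $21.)
The less price-elastic side of the market bears the larger share of a per-unit tax.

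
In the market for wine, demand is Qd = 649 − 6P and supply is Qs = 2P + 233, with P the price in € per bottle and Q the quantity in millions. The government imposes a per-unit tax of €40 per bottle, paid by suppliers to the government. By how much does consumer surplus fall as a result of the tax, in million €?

Consumer surplus falls by €3070 million.

Without the tax, 649 − 6P = 2P + 233 gives 8P = 416, so P* = €52 and Q* = 337.
With the tax collected from suppliers, supply shifts: Qs = 2(P − 40) + 233.
Solving gives Q = 277 with buyers paying €62 and suppliers receiving €22 (the €40 wedge).
ΔCS is the trapezoid between Q = 277 and Q = 337 of height €10: ½ · (337 + 277) · 10 = €3070.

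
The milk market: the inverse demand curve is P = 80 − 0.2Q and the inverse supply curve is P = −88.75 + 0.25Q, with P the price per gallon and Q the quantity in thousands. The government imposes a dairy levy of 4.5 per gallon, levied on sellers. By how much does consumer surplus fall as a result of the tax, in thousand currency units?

Rewrite in direct form: Qd = 400 − 5P and Qs = 4P + 355.
Without the tax, 400 − 5P = 4P + 355 gives 9P = 45, so P* = 5 and Q* = 375.
With the tax collected from sellers, supply shifts: Qs = 4(P − 4.5) + 355.
Solving gives Q = 365 with buyers paying 7 and sellers receiving 2.5 (the 4.5 wedge).
ΔCS is the trapezoid between Q = 365 and Q = 375 of height 2: ½ · (375 + 365) · 2 = 740.

Consumer surplus falls by 740 thousand.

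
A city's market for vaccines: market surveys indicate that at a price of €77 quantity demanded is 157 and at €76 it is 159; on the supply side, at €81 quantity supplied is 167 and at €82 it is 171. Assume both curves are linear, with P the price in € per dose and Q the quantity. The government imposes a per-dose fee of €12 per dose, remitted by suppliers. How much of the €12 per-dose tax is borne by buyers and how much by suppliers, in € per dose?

Buyers bear €8 per dose; suppliers bear €4 per dose.

Demand slope: (159 − 157)/(76 − 77) = -2, so Qd = 311 − 2P.
Supply slope: (171 − 167)/(82 − 81) = 4, so Qs = 4P − 157.
Without the tax, 311 − 2P = 4P − 157 gives 6P = 468, so P* = €78 and Q* = 155.
With the tax collected from suppliers, supply shifts: Qs = 4(P − 12) − 157.
New equilibrium: buyers pay €86, suppliers receive €74, Q = 139. (Wedge: Pb − Ps = 12.)
Burden on buyers: €8; on suppliers: €4. (They sum to €12.)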